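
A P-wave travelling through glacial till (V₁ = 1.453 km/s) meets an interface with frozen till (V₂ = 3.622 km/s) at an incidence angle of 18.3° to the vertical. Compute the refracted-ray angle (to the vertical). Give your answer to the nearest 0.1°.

51.5°

sin θ₁/V₁ = sin θ₂/V₂ ⇒ sin θ₂ = 3.622·sin 18.3°/1.453 = 3.622·0.3140/1.453 = 0.7827.
θ₂ = arcsin 0.7827 = 51.51° from the normal.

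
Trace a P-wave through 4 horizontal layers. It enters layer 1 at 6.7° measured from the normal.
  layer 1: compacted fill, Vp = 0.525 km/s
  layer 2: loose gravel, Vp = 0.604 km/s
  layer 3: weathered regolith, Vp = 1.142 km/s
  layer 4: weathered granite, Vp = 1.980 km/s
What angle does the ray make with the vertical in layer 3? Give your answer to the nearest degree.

15°

Snell's law across each interface conserves sin θ / V, so sin θ_3 = V_3·sin θ₁/V₁.
sin θ_3 = 1.142 × sin 6.7° / 0.525 = 0.2538.
θ_3 = 14.70° from the vertical.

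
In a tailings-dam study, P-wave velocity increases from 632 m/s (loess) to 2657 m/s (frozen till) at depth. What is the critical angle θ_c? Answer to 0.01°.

13.76°

At critical incidence the refracted ray runs along the interface (θ₂ = 90°), so sin θ_c = V₁/V₂.
θ_c = arcsin(632/2657) = arcsin 0.2379 = 13.76°.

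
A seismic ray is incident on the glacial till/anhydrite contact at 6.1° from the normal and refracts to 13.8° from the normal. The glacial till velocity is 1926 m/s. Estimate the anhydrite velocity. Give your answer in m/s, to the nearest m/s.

Snell's law: sin 6.1°/V₁ = sin 13.8°/V₂.
V₂ = V₁·sin 13.8°/sin 6.1° = 1926 × 2.2447 = 4323.34 m/s.

4323 m/s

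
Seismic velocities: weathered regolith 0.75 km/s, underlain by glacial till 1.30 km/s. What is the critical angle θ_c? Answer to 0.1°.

Critical incidence: sin θ_c = V₁/V₂ = 0.75/1.30 = 0.5769.
θ_c = arcsin 0.5769 = 35.23°.

35.2°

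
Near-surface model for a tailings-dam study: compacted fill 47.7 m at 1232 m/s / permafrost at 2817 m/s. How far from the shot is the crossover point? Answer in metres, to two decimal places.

θ_c = arcsin(1232/2817) = 25.93°, so cos θ_c = 0.8993 and tᵢ = 2h cos θ_c/V₁ = 0.0696 s.
At crossover x/V₁ = x/V₂ + tᵢ ⇒ x = tᵢ/(1/V₁ − 1/V₂) = 0.06964/(8.1169e-04 − 3.5499e-04) = 152.48 m.

152.48 m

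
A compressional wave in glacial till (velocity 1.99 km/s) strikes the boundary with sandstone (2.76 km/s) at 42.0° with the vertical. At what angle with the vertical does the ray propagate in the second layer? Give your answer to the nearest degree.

68°

Snell's law: sin θ₂ = (V₂/V₁)·sin θ₁ = (2.76/1.99)·sin 42.0° = 0.9280.
θ₂ = arcsin 0.9280 = 68.13° from the normal.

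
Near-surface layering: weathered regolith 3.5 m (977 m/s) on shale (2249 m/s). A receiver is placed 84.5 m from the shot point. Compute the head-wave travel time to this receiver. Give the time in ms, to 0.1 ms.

44.0 ms

θ_c = arcsin(V₁/V₂) = arcsin(977/2249) = 25.75°, cos θ_c = 0.9007.
Intercept time tᵢ = 2h cos θ_c / V₁ = 2·3.5·0.9007/977 = 0.00645 s.
t = x/V₂ + tᵢ = 84.5/2249 + 0.00645 = 0.04403 s.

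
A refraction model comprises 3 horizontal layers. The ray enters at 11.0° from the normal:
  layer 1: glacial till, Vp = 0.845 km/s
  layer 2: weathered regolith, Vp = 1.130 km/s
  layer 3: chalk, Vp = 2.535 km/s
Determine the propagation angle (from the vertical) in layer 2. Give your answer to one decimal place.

14.8°

Ray parameter p = sin 11.0° / 0.845 = 2.2581e-01 s/km.
sin θ_2 = p·V_2 = 2.2581e-01 × 1.130 = 0.2552.
θ_2 = arcsin 0.2552 = 14.78°.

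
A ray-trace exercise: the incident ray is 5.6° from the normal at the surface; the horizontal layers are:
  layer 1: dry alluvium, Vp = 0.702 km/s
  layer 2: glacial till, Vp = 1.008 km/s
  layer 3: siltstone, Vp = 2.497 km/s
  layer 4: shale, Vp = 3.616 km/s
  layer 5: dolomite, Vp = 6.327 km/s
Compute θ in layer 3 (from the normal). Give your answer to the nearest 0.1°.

Ray parameter p = sin 5.6° / 0.702 = 1.3901e-01 s/km.
sin θ_3 = p·V_3 = 1.3901e-01 × 2.497 = 0.3471.
θ_3 = 20.31° from the vertical.

20.3°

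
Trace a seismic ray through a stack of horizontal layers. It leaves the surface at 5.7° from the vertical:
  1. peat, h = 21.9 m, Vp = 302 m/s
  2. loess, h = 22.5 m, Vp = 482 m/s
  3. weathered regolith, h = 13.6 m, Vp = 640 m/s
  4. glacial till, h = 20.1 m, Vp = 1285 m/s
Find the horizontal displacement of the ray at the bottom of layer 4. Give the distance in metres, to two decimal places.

18.10 m

p = sin θ₁/V₁ = sin 5.7°/302 = 3.2887e-04 s/m is conserved through the stack.
Layer 1: θ = 5.70°; offset = 21.9·tan 5.70° = 2.1859 m.
Layer 2: sin θ = p·482 = 0.1585 → θ = 9.12°; offset = 22.5·tan 9.12° = 3.6123 m.
Layer 3: sin θ = p·640 = 0.2105 → θ = 12.15°; offset = 13.6·tan 12.15° = 2.9281 m.
Layer 4: sin θ = p·1285 = 0.4226 → θ = 25.00°; offset = 20.1·tan 25.00° = 9.3724 m.
Total horizontal offset = 18.0987 m.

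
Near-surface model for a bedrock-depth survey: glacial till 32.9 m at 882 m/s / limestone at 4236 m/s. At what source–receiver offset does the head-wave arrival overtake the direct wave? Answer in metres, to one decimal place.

x_cross = 2h·√((V₂+V₁)/(V₂−V₁)).
(V₂+V₁)/(V₂−V₁) = (4236+882)/(4236−882) = 1.5259; √ = 1.2353.
x_cross = 2·32.9·1.2353 = 81.28 m.

81.3 m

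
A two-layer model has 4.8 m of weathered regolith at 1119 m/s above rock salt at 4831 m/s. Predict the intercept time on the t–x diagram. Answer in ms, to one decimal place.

8.3 ms

θ_c = arcsin(V₁/V₂) = arcsin(1119/4831) = 13.39°; cos θ_c = 0.9728.
tᵢ = 2h·cos θ_c / V₁ = 2·4.8·0.9728 / 1119 = 0.00835 s.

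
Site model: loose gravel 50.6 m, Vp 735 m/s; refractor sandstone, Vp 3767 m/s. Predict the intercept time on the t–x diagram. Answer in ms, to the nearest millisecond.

θ_c = arcsin(V₁/V₂) = arcsin(735/3767) = 11.25°; cos θ_c = 0.9808.
tᵢ = 2h·cos θ_c / V₁ = 2·50.6·0.9808 / 735 = 0.13504 s.

135 ms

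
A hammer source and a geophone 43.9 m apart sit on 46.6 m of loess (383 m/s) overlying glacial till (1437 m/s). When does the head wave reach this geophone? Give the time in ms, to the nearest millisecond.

265 ms

t = x/V₂ + 2h·√(V₂²−V₁²)/(V₁V₂).
√(V₂²−V₁²) = √(1437²−383²) = 1385.0 m/s; delay term = 2·46.6·1385.0/(383·1437) = 0.23454 s.
t = 43.9/1437 + 0.23454 = 0.26509 s.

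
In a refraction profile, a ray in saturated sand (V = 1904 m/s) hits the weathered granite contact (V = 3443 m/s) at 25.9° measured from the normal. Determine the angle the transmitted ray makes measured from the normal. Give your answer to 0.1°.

Snell's law: sin θ₂ = (V₂/V₁)·sin θ₁ = (3443/1904)·sin 25.9° = 0.7899.
θ₂ = arcsin 0.7899 = 52.17° from the normal.

52.2°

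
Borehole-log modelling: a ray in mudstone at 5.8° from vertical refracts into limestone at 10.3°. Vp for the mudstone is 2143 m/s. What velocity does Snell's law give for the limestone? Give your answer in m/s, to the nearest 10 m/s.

3790 m/s

sin 5.8° = 0.1011; sin 10.3° = 0.1788.
V₂ = V₁·(sin θ₂/sin θ₁) = 2143·(0.1788/0.1011) = 3791.68 m/s.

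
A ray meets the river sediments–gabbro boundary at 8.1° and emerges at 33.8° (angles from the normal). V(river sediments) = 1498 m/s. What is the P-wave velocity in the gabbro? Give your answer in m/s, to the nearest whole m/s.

Snell's law: sin 8.1°/V₁ = sin 33.8°/V₂.
V₂ = V₁·sin 33.8°/sin 8.1° = 1498 × 3.9481 = 5914.29 m/s.

5914 m/s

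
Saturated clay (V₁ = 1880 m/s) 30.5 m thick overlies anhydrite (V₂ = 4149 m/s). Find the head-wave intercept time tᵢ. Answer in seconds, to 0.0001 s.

0.0289 s

tᵢ = 2h·√(V₂²−V₁²)/(V₁V₂).
√(V₂²−V₁²) = √(4149²−1880²) = 3698.6 m/s.
tᵢ = 2·30.5·3698.6/(1880·4149) = 0.02892 s.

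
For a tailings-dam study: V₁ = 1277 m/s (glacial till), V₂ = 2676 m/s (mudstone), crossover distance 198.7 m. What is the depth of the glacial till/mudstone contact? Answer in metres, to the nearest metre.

59 m

x_cross = 2h·√((V₂+V₁)/(V₂−V₁)) → h = x_cross / (2·√((V₂+V₁)/(V₂−V₁))).
√((V₂+V₁)/(V₂−V₁)) = √((2676+1277)/(2676−1277)) = 1.6809.
h = 198.7 / (2·1.6809) = 59.10 m.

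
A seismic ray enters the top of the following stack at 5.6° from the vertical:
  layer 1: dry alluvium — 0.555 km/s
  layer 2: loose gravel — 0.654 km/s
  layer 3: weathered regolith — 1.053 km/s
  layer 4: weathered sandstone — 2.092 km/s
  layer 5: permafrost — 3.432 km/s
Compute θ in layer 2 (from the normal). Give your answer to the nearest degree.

Ray parameter p = sin 5.6° / 0.555 = 1.7583e-01 s/km.
sin θ_2 = p·V_2 = 1.7583e-01 × 0.654 = 0.1150.
θ_2 = arcsin 0.1150 = 6.60°.

7°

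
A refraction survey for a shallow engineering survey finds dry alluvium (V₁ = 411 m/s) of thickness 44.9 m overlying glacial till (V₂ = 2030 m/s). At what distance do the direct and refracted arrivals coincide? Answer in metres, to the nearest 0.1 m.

x_cross = 2h·√((V₂+V₁)/(V₂−V₁)).
(V₂+V₁)/(V₂−V₁) = (2030+411)/(2030−411) = 1.5077; √ = 1.2279.
x_cross = 2·44.9·1.2279 = 110.26 m.

110.3 m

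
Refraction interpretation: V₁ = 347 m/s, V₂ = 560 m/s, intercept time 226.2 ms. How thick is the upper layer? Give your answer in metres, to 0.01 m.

h = tᵢ·V₁·V₂ / (2·√(V₂²−V₁²)).
√(V₂²−V₁²) = √(560² − 347²) = 439.5 m/s.
h = 0.2262 s × 347 × 560 / (2 × 439.5) = 50.00 m.

50.00 m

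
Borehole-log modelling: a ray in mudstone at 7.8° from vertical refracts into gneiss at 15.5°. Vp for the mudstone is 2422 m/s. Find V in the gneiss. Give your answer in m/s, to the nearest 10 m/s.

4770 m/s

Snell's law: sin 7.8°/V₁ = sin 15.5°/V₂.
V₂ = V₁·sin 15.5°/sin 7.8° = 2422 × 1.9691 = 4769.18 m/s.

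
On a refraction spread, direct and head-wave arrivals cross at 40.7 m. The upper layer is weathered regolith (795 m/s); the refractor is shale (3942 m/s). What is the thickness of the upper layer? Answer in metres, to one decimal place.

16.6 m

h = (x_cross/2)·√((V₂−V₁)/(V₂+V₁)).
(V₂−V₁)/(V₂+V₁) = (3942−795)/(3942+795) = 0.6643; √ = 0.8151.
h = (40.7/2)·0.8151 = 16.59 m.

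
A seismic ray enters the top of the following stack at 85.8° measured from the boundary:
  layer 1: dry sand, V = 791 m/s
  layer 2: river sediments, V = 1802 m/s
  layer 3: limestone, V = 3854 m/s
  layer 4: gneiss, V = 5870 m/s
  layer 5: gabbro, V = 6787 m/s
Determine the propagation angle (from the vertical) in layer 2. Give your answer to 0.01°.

9.60°

From the normal: θ₁ = 90° − 85.8° = 4.2°.
Snell's law across each interface conserves sin θ / V, so sin θ_2 = V_2·sin θ₁/V₁.
sin θ_2 = 1802 × sin 4.2° / 791 = 0.1668.
θ_2 = arcsin 0.1668 = 9.60°.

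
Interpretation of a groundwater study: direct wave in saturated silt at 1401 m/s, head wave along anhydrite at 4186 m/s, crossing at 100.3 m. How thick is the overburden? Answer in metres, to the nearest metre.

h = (x_cross/2)·√((V₂−V₁)/(V₂+V₁)).
(V₂−V₁)/(V₂+V₁) = (4186−1401)/(4186+1401) = 0.4985; √ = 0.7060.
h = (100.3/2)·0.7060 = 35.41 m.

35 m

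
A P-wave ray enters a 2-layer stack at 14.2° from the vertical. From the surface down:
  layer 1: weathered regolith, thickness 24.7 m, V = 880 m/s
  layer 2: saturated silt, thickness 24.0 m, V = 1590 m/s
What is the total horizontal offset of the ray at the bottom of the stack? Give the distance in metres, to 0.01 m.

Ray parameter p = sin 14.2° / 880 m/s = 2.7876e-04 s/m.
Layer 1: θ = 14.20°; offset = 24.7·tan 14.20° = 6.2501 m.
Layer 2: sin θ = p·1590 = 0.4432 → θ = 26.31°; offset = 24.0·tan 26.31° = 11.8667 m.
Σ offsets = 18.1168 m.

18.12 m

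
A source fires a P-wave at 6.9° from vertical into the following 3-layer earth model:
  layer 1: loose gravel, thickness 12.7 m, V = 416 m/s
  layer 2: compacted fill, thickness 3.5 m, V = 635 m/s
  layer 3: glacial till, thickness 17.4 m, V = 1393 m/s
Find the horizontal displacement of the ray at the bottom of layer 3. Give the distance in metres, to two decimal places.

p = sin θ₁/V₁ = sin 6.9°/416 = 2.8879e-04 s/m is conserved through the stack.
Layer 1: θ = 6.90°; offset = 12.7·tan 6.90° = 1.5369 m.
Layer 2: sin θ = p·635 = 0.1834 → θ = 10.57°; offset = 3.5·tan 10.57° = 0.6529 m.
Layer 3: sin θ = p·1393 = 0.4023 → θ = 23.72°; offset = 17.4·tan 23.72° = 7.6457 m.
Summing the layer offsets gives 9.8355 m.

9.84 m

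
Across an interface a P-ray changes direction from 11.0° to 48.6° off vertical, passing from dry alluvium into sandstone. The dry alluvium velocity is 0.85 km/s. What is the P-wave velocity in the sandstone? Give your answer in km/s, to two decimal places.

3.34 km/s

Snell's law: sin 11.0°/V₁ = sin 48.6°/V₂.
V₂ = V₁·sin 48.6°/sin 11.0° = 0.85 × 3.9312 = 3.34 km/s.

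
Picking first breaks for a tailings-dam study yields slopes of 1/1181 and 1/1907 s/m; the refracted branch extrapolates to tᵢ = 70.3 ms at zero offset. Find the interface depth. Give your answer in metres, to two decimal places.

θ_c = arcsin(1181/1907) = 38.26°; cos θ_c = 0.7852.
tᵢ = 2h cos θ_c/V₁ ⇒ h = tᵢ·V₁/(2 cos θ_c) = 0.0703·1181/(2·0.7852) = 52.87 m.

52.87 m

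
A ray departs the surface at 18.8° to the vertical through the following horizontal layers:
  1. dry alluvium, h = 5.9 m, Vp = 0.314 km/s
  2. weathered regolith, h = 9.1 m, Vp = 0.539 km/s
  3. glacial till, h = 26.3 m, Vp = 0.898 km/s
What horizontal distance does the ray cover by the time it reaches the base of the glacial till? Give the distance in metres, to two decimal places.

Apply Snell's law at each interface; in layer i the horizontal offset is hᵢ·tan θᵢ.
Layer 1: θ = 18.80°; offset = 5.9·tan 18.80° = 2.0085 m.
Layer 2: sin θ = 0.539·sin 18.8°/0.314 = 0.5532, θ = 33.59°; offset = 9.1·tan 33.59° = 6.0428 m.
Layer 3: sin θ = 0.898·sin 18.8°/0.314 = 0.9216, θ = 67.17°; offset = 26.3·tan 67.17° = 62.4641 m.
Total horizontal offset = 70.5154 m.

70.52 m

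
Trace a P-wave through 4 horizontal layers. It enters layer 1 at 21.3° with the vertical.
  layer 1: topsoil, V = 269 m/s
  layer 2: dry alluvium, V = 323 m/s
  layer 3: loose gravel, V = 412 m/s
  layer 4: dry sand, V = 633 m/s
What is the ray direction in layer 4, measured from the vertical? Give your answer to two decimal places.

58.74°

Ray parameter p = sin 21.3° / 269 = 1.3504e-03 s/m.
sin θ_4 = p·V_4 = 1.3504e-03 × 633 = 0.8548.
θ_4 = 58.74° from the vertical.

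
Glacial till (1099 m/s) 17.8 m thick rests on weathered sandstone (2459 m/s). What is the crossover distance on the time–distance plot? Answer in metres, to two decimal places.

57.58 m

x_cross = 2h·√((V₂+V₁)/(V₂−V₁)).
(V₂+V₁)/(V₂−V₁) = (2459+1099)/(2459−1099) = 2.6162; √ = 1.6175.
x_cross = 2·17.8·1.6175 = 57.58 m.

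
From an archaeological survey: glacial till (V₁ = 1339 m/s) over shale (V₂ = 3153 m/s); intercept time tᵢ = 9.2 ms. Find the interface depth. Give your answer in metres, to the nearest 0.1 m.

6.8 m

θ_c = arcsin(1339/3153) = 25.13°; cos θ_c = 0.9053.
tᵢ = 2h cos θ_c/V₁ ⇒ h = tᵢ·V₁/(2 cos θ_c) = 0.0092·1339/(2·0.9053) = 6.80 m.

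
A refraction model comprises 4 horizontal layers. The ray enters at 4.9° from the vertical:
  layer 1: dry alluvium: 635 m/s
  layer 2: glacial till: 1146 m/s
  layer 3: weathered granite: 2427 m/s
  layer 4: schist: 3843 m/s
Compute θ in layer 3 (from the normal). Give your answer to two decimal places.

Snell's law across each interface conserves sin θ / V, so sin θ_3 = V_3·sin θ₁/V₁.
sin θ_3 = 2427 × sin 4.9° / 635 = 0.3265.
θ_3 = 19.05° from the vertical.

19.05°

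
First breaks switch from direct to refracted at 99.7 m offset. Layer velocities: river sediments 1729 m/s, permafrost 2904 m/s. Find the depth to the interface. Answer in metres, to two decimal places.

x_cross = 2h·√((V₂+V₁)/(V₂−V₁)) → h = x_cross / (2·√((V₂+V₁)/(V₂−V₁))).
√((V₂+V₁)/(V₂−V₁)) = √((2904+1729)/(2904−1729)) = 1.9857.
h = 99.7 / (2·1.9857) = 25.10 m.

25.10 m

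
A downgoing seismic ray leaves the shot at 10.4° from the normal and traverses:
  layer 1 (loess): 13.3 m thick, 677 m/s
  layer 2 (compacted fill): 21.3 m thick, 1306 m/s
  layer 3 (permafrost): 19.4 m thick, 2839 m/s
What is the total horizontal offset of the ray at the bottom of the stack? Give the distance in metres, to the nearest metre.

Apply Snell's law at each interface; in layer i the horizontal offset is hᵢ·tan θᵢ.
Layer 1: θ = 10.40°; offset = 13.3·tan 10.40° = 2.441 m.
Layer 2: sin θ = 1306·sin 10.4°/677 = 0.3482, θ = 20.38°; offset = 21.3·tan 20.38° = 7.913 m.
Layer 3: sin θ = 2839·sin 10.4°/677 = 0.7570, θ = 49.20°; offset = 19.4·tan 49.20° = 22.476 m.
Total horizontal offset = 32.830 m.

33 m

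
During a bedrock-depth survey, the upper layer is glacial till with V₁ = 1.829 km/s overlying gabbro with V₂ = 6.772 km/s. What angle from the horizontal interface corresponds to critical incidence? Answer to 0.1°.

74.3°

At critical incidence the refracted ray runs along the interface (θ₂ = 90°), so sin θ_c = V₁/V₂.
θ_c = arcsin(1.829/6.772) = arcsin 0.2701 = 15.67°.
Measured from the interface: 90° − 15.67° = 74.33°.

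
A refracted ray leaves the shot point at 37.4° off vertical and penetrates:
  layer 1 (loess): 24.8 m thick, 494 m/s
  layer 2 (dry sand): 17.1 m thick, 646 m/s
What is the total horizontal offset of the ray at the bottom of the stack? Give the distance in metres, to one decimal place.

p = sin θ₁/V₁ = sin 37.4°/494 = 1.2295e-03 s/m is conserved through the stack.
Layer 1: θ = 37.40°; offset = 24.8·tan 37.40° = 18.961 m.
Layer 2: sin θ = p·646 = 0.7943 → θ = 52.59°; offset = 17.1·tan 52.59° = 22.354 m.
Summing the layer offsets gives 41.315 m.

41.3 m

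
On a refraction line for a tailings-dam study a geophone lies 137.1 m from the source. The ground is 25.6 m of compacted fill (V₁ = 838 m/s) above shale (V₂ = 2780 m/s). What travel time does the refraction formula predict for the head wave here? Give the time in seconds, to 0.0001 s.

0.1076 s

t = x/V₂ + 2h·√(V₂²−V₁²)/(V₁V₂).
√(V₂²−V₁²) = √(2780²−838²) = 2650.7 m/s; delay term = 2·25.6·2650.7/(838·2780) = 0.05826 s.
t = 137.1/2780 + 0.05826 = 0.10757 s.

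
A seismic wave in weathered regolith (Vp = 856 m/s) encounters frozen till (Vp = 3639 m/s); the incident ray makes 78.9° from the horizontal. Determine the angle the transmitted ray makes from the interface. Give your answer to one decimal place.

Angle from the normal: 90° − 78.9° = 11.1°.
sin θ₁/V₁ = sin θ₂/V₂ ⇒ sin θ₂ = 3639·sin 11.1°/856 = 3639·0.1925/856 = 0.8184.
θ₂ = arcsin 0.8184 = 54.93° from the normal.
From the interface: 90° − 54.93° = 35.07°.

35.1°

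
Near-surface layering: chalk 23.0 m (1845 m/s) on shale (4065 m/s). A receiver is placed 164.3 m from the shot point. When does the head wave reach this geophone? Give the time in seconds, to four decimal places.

θ_c = arcsin(V₁/V₂) = arcsin(1845/4065) = 26.99°, cos θ_c = 0.8911.
Intercept time tᵢ = 2h cos θ_c / V₁ = 2·23.0·0.8911/1845 = 0.02222 s.
t = x/V₂ + tᵢ = 164.3/4065 + 0.02222 = 0.06263 s.

0.0626 s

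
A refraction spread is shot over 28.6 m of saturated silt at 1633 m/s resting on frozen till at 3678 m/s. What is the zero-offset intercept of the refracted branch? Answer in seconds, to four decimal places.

0.0314 s

θ_c = arcsin(V₁/V₂) = arcsin(1633/3678) = 26.36°; cos θ_c = 0.8960.
tᵢ = 2h·cos θ_c / V₁ = 2·28.6·0.8960 / 1633 = 0.03139 s.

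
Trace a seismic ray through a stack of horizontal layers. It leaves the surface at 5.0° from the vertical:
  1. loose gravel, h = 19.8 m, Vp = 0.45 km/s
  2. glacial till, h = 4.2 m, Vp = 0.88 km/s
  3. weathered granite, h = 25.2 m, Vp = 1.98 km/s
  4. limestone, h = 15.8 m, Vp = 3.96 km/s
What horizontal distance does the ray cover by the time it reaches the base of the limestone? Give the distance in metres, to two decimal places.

31.81 m

p = sin θ₁/V₁ = sin 5.0°/0.45 = 1.9368e-01 s/km is conserved through the stack.
Layer 1: θ = 5.00°; offset = 19.8·tan 5.00° = 1.7323 m.
Layer 2: sin θ = p·0.88 = 0.1704 → θ = 9.81°; offset = 4.2·tan 9.81° = 0.7265 m.
Layer 3: sin θ = p·1.98 = 0.3835 → θ = 22.55°; offset = 25.2·tan 22.55° = 10.4638 m.
Layer 4: sin θ = p·3.96 = 0.7670 → θ = 50.08°; offset = 15.8·tan 50.08° = 18.8849 m.
Total horizontal offset = 31.8075 m.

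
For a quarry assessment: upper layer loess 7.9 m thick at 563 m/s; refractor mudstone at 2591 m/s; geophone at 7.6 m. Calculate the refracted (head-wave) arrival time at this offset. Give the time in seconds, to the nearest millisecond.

0.030 s

t = x/V₂ + 2h·√(V₂²−V₁²)/(V₁V₂).
√(V₂²−V₁²) = √(2591²−563²) = 2529.1 m/s; delay term = 2·7.9·2529.1/(563·2591) = 0.02739 s.
t = 7.6/2591 + 0.02739 = 0.03033 s.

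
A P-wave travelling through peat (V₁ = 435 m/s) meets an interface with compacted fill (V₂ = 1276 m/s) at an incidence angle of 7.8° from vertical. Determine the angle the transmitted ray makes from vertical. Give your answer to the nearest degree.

23°

sin θ₁/V₁ = sin θ₂/V₂ ⇒ sin θ₂ = 1276·sin 7.8°/435 = 1276·0.1357/435 = 0.3981.
θ₂ = sin⁻¹(0.3981) = 23.46° (from vertical).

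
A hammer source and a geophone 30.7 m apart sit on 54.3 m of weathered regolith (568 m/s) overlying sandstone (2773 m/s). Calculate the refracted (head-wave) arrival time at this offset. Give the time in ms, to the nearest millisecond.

θ_c = arcsin(V₁/V₂) = arcsin(568/2773) = 11.82°, cos θ_c = 0.9788.
Intercept time tᵢ = 2h cos θ_c / V₁ = 2·54.3·0.9788/568 = 0.18714 s.
t = x/V₂ + tᵢ = 30.7/2773 + 0.18714 = 0.19821 s.

198 ms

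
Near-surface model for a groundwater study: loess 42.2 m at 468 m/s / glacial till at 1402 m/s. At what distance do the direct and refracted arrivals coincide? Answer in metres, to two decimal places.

x_cross = 2h·√((V₂+V₁)/(V₂−V₁)).
(V₂+V₁)/(V₂−V₁) = (1402+468)/(1402−468) = 2.0021; √ = 1.4150.
x_cross = 2·42.2·1.4150 = 119.42 m.

119.42 m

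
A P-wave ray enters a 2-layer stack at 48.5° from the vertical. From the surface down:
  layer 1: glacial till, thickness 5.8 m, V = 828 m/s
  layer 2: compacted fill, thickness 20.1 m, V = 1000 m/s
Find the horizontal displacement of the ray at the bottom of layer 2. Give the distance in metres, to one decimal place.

Ray parameter p = sin 48.5° / 828 m/s = 9.0454e-04 s/m.
Layer 1: θ = 48.50°; offset = 5.8·tan 48.50° = 6.556 m.
Layer 2: sin θ = p·1000 = 0.9045 → θ = 64.76°; offset = 20.1·tan 64.76° = 42.639 m.
Σ offsets = 49.195 m.

49.2 m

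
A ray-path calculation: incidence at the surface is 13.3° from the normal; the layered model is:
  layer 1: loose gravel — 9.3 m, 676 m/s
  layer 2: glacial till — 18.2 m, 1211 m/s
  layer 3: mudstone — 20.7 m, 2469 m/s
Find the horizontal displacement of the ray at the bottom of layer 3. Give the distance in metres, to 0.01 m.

42.51 m

Ray parameter p = sin 13.3° / 676 m/s = 3.4031e-04 s/m.
Layer 1: θ = 13.30°; offset = 9.3·tan 13.30° = 2.1984 m.
Layer 2: sin θ = p·1211 = 0.4121 → θ = 24.34°; offset = 18.2·tan 24.34° = 8.2321 m.
Layer 3: sin θ = p·2469 = 0.8402 → θ = 57.16°; offset = 20.7·tan 57.16° = 32.0758 m.
Σ offsets = 42.5063 m.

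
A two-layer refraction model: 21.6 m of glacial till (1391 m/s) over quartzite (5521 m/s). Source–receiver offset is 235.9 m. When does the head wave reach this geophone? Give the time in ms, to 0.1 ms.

t = x/V₂ + 2h·√(V₂²−V₁²)/(V₁V₂).
√(V₂²−V₁²) = √(5521²−1391²) = 5342.9 m/s; delay term = 2·21.6·5342.9/(1391·5521) = 0.03005 s.
t = 235.9/5521 + 0.03005 = 0.07278 s.

72.8 ms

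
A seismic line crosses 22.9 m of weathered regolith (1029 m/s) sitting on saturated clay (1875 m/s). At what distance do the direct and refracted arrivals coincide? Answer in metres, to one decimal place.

x_cross = 2h·√((V₂+V₁)/(V₂−V₁)).
(V₂+V₁)/(V₂−V₁) = (1875+1029)/(1875−1029) = 3.4326; √ = 1.8527.
x_cross = 2·22.9·1.8527 = 84.86 m.

84.9 m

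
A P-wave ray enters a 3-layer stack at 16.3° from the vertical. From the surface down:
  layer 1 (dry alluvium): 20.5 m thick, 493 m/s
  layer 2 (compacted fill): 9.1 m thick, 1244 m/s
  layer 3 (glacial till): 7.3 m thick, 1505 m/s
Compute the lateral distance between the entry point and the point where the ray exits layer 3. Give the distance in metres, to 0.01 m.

p = sin θ₁/V₁ = sin 16.3°/493 = 5.6930e-04 s/m is conserved through the stack.
Layer 1: θ = 16.30°; offset = 20.5·tan 16.30° = 5.9946 m.
Layer 2: sin θ = p·1244 = 0.7082 → θ = 45.09°; offset = 9.1·tan 45.09° = 9.1286 m.
Layer 3: sin θ = p·1505 = 0.8568 → θ = 58.96°; offset = 7.3·tan 58.96° = 12.1298 m.
Total horizontal offset = 27.2529 m.

27.25 m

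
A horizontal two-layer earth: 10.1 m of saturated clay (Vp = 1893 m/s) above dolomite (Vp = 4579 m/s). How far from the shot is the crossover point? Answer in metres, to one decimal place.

31.4 m

x_cross = 2h·√((V₂+V₁)/(V₂−V₁)).
(V₂+V₁)/(V₂−V₁) = (4579+1893)/(4579−1893) = 2.4095; √ = 1.5523.
x_cross = 2·10.1·1.5523 = 31.36 m.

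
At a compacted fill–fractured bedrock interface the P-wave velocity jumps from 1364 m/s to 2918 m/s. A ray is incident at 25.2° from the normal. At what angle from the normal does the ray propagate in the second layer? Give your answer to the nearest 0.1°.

sin θ₁/V₁ = sin θ₂/V₂ ⇒ sin θ₂ = 2918·sin 25.2°/1364 = 2918·0.4258/1364 = 0.9109.
θ₂ = sin⁻¹(0.9109) = 65.63° (from vertical).

65.6°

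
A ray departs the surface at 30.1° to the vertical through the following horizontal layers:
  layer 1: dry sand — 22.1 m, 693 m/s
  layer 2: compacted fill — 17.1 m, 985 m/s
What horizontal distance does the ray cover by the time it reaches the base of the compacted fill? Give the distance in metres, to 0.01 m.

p = sin θ₁/V₁ = sin 30.1°/693 = 7.2368e-04 s/m is conserved through the stack.
Layer 1: θ = 30.10°; offset = 22.1·tan 30.10° = 12.8109 m.
Layer 2: sin θ = p·985 = 0.7128 → θ = 45.47°; offset = 17.1·tan 45.47° = 17.3800 m.
Total horizontal offset = 30.1909 m.

30.19 m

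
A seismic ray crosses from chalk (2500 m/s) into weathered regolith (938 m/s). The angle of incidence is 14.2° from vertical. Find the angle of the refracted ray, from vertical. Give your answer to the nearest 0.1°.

5.3°

sin θ₁/V₁ = sin θ₂/V₂ ⇒ sin θ₂ = 938·sin 14.2°/2500 = 938·0.2453/2500 = 0.0920.
θ₂ = arcsin 0.0920 = 5.28° from the normal.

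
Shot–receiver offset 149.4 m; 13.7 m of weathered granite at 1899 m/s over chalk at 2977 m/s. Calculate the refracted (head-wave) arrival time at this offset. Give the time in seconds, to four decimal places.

t = x/V₂ + 2h·√(V₂²−V₁²)/(V₁V₂).
√(V₂²−V₁²) = √(2977²−1899²) = 2292.7 m/s; delay term = 2·13.7·2292.7/(1899·2977) = 0.01111 s.
t = 149.4/2977 + 0.01111 = 0.06130 s.

0.0613 s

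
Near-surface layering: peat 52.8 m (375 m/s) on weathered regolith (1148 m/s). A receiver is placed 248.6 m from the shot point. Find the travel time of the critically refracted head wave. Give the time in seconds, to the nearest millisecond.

0.483 s

θ_c = arcsin(V₁/V₂) = arcsin(375/1148) = 19.07°, cos θ_c = 0.9451.
Intercept time tᵢ = 2h cos θ_c / V₁ = 2·52.8·0.9451/375 = 0.26615 s.
t = x/V₂ + tᵢ = 248.6/1148 + 0.26615 = 0.48270 s.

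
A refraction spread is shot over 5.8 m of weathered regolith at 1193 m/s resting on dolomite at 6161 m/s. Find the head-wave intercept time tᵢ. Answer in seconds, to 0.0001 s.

tᵢ = 2h·√(V₂²−V₁²)/(V₁V₂).
√(V₂²−V₁²) = √(6161²−1193²) = 6044.4 m/s.
tᵢ = 2·5.8·6044.4/(1193·6161) = 0.00954 s.

0.0095 s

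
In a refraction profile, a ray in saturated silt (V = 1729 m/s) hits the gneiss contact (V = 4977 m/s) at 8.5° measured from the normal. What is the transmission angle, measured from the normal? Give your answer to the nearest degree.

25°

sin θ₁/V₁ = sin θ₂/V₂ ⇒ sin θ₂ = 4977·sin 8.5°/1729 = 4977·0.1478/1729 = 0.4255.
θ₂ = arcsin 0.4255 = 25.18° from the normal.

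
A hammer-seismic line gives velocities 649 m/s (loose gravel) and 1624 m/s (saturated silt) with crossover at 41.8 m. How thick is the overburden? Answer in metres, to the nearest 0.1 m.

h = (x_cross/2)·√((V₂−V₁)/(V₂+V₁)).
(V₂−V₁)/(V₂+V₁) = (1624−649)/(1624+649) = 0.4289; √ = 0.6549.
h = (41.8/2)·0.6549 = 13.69 m.

13.7 m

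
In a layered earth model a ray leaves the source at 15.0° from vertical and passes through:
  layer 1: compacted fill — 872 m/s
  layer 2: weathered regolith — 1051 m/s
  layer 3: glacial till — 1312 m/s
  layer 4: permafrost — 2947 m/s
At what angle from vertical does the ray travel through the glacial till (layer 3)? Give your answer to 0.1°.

22.9°

Snell's law across each interface conserves sin θ / V, so sin θ_3 = V_3·sin θ₁/V₁.
sin θ_3 = 1312 × sin 15.0° / 872 = 0.3894.
θ_3 = arcsin 0.3894 = 22.92°.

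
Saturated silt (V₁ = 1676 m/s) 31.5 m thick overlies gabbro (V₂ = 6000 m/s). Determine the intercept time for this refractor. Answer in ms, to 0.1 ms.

tᵢ = 2h·√(V₂²−V₁²)/(V₁V₂).
√(V₂²−V₁²) = √(6000²−1676²) = 5761.2 m/s.
tᵢ = 2·31.5·5761.2/(1676·6000) = 0.03609 s.

36.1 ms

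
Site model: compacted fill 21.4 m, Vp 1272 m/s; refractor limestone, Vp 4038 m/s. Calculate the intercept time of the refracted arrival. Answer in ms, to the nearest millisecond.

32 ms

θ_c = arcsin(V₁/V₂) = arcsin(1272/4038) = 18.36°; cos θ_c = 0.9491.
tᵢ = 2h·cos θ_c / V₁ = 2·21.4·0.9491 / 1272 = 0.03193 s.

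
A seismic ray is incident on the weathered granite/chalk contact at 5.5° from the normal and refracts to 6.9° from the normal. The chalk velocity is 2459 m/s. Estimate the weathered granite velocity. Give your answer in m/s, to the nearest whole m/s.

1962 m/s

Snell's law: sin 5.5°/V₁ = sin 6.9°/V₂.
V₁ = V₂·sin 5.5°/sin 6.9° = 2459 × 0.7978 = 1961.80 m/s.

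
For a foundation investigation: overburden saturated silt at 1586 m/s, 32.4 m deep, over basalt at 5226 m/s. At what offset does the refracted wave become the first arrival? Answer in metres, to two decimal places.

88.65 m

θ_c = arcsin(1586/5226) = 17.67°, so cos θ_c = 0.9528 and tᵢ = 2h cos θ_c/V₁ = 0.0389 s.
At crossover x/V₁ = x/V₂ + tᵢ ⇒ x = tᵢ/(1/V₁ − 1/V₂) = 0.03893/(6.3052e-04 − 1.9135e-04) = 88.65 m.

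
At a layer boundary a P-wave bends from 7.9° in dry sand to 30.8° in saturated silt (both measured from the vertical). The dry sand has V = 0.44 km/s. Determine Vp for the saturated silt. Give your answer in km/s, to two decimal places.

sin 7.9° = 0.1374; sin 30.8° = 0.5120.
V₂ = V₁·(sin θ₂/sin θ₁) = 0.44·(0.5120/0.1374) = 1.64 km/s.

1.64 km/s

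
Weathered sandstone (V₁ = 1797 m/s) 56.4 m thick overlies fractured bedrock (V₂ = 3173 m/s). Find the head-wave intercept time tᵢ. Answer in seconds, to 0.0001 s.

0.0517 s

tᵢ = 2h·√(V₂²−V₁²)/(V₁V₂).
√(V₂²−V₁²) = √(3173²−1797²) = 2615.1 m/s.
tᵢ = 2·56.4·2615.1/(1797·3173) = 0.05173 s.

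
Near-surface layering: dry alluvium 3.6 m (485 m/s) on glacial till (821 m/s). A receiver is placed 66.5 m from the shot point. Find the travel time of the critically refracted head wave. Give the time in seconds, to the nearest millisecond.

t = x/V₂ + 2h·√(V₂²−V₁²)/(V₁V₂).
√(V₂²−V₁²) = √(821²−485²) = 662.4 m/s; delay term = 2·3.6·662.4/(485·821) = 0.01198 s.
t = 66.5/821 + 0.01198 = 0.09298 s.

0.093 s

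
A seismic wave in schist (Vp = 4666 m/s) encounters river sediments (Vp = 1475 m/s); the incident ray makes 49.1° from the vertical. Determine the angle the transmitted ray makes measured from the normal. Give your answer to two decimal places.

Snell's law: sin θ₂ = (V₂/V₁)·sin θ₁ = (1475/4666)·sin 49.1° = 0.2389.
θ₂ = sin⁻¹(0.2389) = 13.82° (from vertical).

13.82°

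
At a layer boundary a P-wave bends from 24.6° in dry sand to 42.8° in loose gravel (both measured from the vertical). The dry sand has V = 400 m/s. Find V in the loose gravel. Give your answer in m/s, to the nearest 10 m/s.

sin 24.6° = 0.4163; sin 42.8° = 0.6794.
V₂ = V₁·(sin θ₂/sin θ₁) = 400·(0.6794/0.4163) = 652.87 m/s.

650 m/s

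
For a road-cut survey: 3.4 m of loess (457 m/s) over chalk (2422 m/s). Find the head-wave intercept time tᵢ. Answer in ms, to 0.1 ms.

14.6 ms

tᵢ = 2h·√(V₂²−V₁²)/(V₁V₂).
√(V₂²−V₁²) = √(2422²−457²) = 2378.5 m/s.
tᵢ = 2·3.4·2378.5/(457·2422) = 0.01461 s.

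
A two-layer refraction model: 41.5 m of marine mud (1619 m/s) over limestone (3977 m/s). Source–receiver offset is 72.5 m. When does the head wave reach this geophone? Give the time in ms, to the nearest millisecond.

65 ms

θ_c = arcsin(V₁/V₂) = arcsin(1619/3977) = 24.02°, cos θ_c = 0.9134.
Intercept time tᵢ = 2h cos θ_c / V₁ = 2·41.5·0.9134/1619 = 0.04683 s.
t = x/V₂ + tᵢ = 72.5/3977 + 0.04683 = 0.06506 s.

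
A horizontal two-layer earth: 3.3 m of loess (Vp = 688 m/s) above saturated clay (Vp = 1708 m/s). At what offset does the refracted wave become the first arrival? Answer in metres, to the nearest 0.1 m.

x_cross = 2h·√((V₂+V₁)/(V₂−V₁)).
(V₂+V₁)/(V₂−V₁) = (1708+688)/(1708−688) = 2.3490; √ = 1.5327.
x_cross = 2·3.3·1.5327 = 10.12 m.

10.1 m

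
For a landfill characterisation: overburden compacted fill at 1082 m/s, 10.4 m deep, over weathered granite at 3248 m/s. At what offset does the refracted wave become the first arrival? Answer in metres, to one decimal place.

x_cross = 2h·√((V₂+V₁)/(V₂−V₁)).
(V₂+V₁)/(V₂−V₁) = (3248+1082)/(3248−1082) = 1.9991; √ = 1.4139.
x_cross = 2·10.4·1.4139 = 29.41 m.

29.4 m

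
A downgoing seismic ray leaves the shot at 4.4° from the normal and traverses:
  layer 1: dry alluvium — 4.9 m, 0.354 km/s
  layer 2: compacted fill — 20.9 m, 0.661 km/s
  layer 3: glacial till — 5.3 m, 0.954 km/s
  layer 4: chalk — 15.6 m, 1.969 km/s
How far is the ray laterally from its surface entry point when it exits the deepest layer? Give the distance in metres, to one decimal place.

11.9 m

Apply Snell's law at each interface; in layer i the horizontal offset is hᵢ·tan θᵢ.
Layer 1: θ = 4.40°; offset = 4.9·tan 4.40° = 0.377 m.
Layer 2: sin θ = 0.661·sin 4.4°/0.354 = 0.1433, θ = 8.24°; offset = 20.9·tan 8.24° = 3.025 m.
Layer 3: sin θ = 0.954·sin 4.4°/0.354 = 0.2068, θ = 11.93°; offset = 5.3·tan 11.93° = 1.120 m.
Layer 4: sin θ = 1.969·sin 4.4°/0.354 = 0.4267, θ = 25.26°; offset = 15.6·tan 25.26° = 7.361 m.
Total horizontal offset = 11.883 m.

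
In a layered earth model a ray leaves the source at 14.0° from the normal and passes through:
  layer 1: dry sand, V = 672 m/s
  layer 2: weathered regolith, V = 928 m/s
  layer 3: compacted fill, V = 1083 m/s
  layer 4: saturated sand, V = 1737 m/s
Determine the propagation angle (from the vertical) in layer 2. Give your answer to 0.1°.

Ray parameter p = sin 14.0° / 672 = 3.6000e-04 s/m.
sin θ_2 = p·V_2 = 3.6000e-04 × 928 = 0.3341.
θ_2 = arcsin 0.3341 = 19.52°.

19.5°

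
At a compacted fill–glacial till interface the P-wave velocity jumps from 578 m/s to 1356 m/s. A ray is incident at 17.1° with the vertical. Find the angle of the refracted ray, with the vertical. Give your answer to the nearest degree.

44°

Snell's law: sin θ₂ = (V₂/V₁)·sin θ₁ = (1356/578)·sin 17.1° = 0.6898.
θ₂ = sin⁻¹(0.6898) = 43.62° (from vertical).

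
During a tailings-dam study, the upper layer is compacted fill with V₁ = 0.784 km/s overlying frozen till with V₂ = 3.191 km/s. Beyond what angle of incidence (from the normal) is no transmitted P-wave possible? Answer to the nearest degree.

14°

At critical incidence the refracted ray runs along the interface (θ₂ = 90°), so sin θ_c = V₁/V₂.
θ_c = arcsin(0.784/3.191) = arcsin 0.2457 = 14.22°.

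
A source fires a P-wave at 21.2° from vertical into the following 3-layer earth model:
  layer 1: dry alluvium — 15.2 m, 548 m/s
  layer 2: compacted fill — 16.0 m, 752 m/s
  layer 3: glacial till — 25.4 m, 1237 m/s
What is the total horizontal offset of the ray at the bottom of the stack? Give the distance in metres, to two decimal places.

50.94 m

Apply Snell's law at each interface; in layer i the horizontal offset is hᵢ·tan θᵢ.
Layer 1: θ = 21.20°; offset = 15.2·tan 21.20° = 5.8957 m.
Layer 2: sin θ = 752·sin 21.2°/548 = 0.4962, θ = 29.75°; offset = 16.0·tan 29.75° = 9.1454 m.
Layer 3: sin θ = 1237·sin 21.2°/548 = 0.8163, θ = 54.72°; offset = 25.4·tan 54.72° = 35.8944 m.
Summing the layer offsets gives 50.9355 m.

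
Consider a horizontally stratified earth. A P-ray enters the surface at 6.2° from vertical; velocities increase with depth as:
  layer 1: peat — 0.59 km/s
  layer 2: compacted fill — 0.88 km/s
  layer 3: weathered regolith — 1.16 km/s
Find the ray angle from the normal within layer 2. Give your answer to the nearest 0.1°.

Ray parameter p = sin 6.2° / 0.59 = 1.8305e-01 s/km.
sin θ_2 = p·V_2 = 1.8305e-01 × 0.88 = 0.1611.
θ_2 = 9.27° from the vertical.

9.3°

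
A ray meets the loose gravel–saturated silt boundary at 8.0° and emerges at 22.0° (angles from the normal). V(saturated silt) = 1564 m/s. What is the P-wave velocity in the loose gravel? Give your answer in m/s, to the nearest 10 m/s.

580 m/s

sin 8.0° = 0.1392; sin 22.0° = 0.3746.
V₁ = V₂·(sin θ₁/sin θ₂) = 1564·(0.1392/0.3746) = 581.05 m/s.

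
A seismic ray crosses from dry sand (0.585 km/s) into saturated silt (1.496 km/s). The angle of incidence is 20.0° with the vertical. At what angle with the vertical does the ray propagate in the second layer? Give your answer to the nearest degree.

61°

Snell's law: sin θ₂ = (V₂/V₁)·sin θ₁ = (1.496/0.585)·sin 20.0° = 0.8746.
θ₂ = arcsin 0.8746 = 61.00° from the normal.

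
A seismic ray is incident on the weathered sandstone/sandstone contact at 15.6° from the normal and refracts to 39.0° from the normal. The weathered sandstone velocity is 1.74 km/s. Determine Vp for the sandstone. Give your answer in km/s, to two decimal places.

4.07 km/s

Snell's law: sin 15.6°/V₁ = sin 39.0°/V₂.
V₂ = V₁·sin 39.0°/sin 15.6° = 1.74 × 2.3402 = 4.07 km/s.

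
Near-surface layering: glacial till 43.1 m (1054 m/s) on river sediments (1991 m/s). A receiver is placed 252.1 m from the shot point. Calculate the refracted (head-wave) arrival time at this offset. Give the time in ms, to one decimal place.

196.0 ms

t = x/V₂ + 2h·√(V₂²−V₁²)/(V₁V₂).
√(V₂²−V₁²) = √(1991²−1054²) = 1689.1 m/s; delay term = 2·43.1·1689.1/(1054·1991) = 0.06938 s.
t = 252.1/1991 + 0.06938 = 0.19600 s.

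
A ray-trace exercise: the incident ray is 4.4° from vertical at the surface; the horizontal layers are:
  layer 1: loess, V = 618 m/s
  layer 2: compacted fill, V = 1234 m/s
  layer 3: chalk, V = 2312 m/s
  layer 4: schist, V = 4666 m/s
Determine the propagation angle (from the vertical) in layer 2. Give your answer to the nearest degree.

9°

Snell's law across each interface conserves sin θ / V, so sin θ_2 = V_2·sin θ₁/V₁.
sin θ_2 = 1234 × sin 4.4° / 618 = 0.1532.
θ_2 = 8.81° from the vertical.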